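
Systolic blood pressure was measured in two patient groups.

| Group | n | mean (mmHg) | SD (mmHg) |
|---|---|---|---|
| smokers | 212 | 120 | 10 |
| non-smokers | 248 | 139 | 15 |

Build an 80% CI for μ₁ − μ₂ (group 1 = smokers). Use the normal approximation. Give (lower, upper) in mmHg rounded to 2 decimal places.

(-20.51, -17.49)

Standard errors of each mean: 10/√212 = 0.6868 and 15/√248 = 0.9525.
SE(x̄₁ − x̄₂) = √(0.6868² + 0.9525²) = 1.1743 for independent samples with unequal variances.
With z* = 1.282, the margin is 1.282 × 1.1743 = 1.5055.
x̄₁ − x̄₂ = 120 − 139 = -19.0000; the interval is -19.0000 ± 1.5055 = (-20.51, -17.49).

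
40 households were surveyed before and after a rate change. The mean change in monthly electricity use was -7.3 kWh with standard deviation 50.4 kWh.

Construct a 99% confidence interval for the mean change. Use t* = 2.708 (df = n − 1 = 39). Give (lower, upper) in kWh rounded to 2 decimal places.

Paired design: SE = s_d/√n = 50.4/√40 = 7.9689.
t* = 2.708; margin of error = 2.708 × 7.9689 = 21.5798.
-7.3 ± 21.5798 → (-28.88, 14.28).

(-28.88, 14.28)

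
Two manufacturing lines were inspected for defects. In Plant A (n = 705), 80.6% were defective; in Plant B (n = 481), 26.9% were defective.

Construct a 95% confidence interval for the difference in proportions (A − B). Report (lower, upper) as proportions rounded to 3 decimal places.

SE₁ = √(p̂₁(1−p̂₁)/n₁) = √(0.8060·0.1940/705) = 0.01489; SE₂ = √(0.2690·0.7310/481) = 0.02022.
Independent samples: SE of the difference = √(SE₁² + SE₂²) = √(0.0002217121 + 0.0004088484) = 0.02511.
z* for 95% confidence is 1.960, so the margin of error is 1.960 × 0.02511 = 0.04922.
Point estimate p̂₁ − p̂₂ = 0.8060 − 0.2690 = 0.5370.
0.5370 ± 0.04922 → (0.488, 0.586).

(0.488, 0.586)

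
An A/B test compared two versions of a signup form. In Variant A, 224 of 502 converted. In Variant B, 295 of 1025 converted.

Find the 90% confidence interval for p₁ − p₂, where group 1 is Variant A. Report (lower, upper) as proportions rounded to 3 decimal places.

(0.115, 0.202)

Sample proportions: 224/502 = 0.4462, 295/1025 = 0.2878.
Each SE is √(p̂(1−p̂)/n): √(0.4462·0.5538/502) = 0.02219 and √(0.2878·0.7122/1025) = 0.01414.
SE(p̂₁ − p̂₂) = √(SE₁² + SE₂²) = √(0.0004923961 + 0.0001999396) = 0.02631, since the two samples are independent.
At 90% confidence z* = 1.645; margin = 1.645 × 0.02631 = 0.04328.
The difference is 0.4462 − 0.2878 = 0.1584, so the interval is 0.1584 ± 0.04328 = (0.115, 0.202).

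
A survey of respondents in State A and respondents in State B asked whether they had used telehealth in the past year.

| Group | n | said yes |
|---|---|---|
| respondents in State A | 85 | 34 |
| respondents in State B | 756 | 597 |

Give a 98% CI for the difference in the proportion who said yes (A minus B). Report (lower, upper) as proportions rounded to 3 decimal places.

(-0.518, -0.261)

First, p̂₁ = 34/85 = 0.4000; p̂₂ = 597/756 = 0.7897.
The two standard errors are √(0.4000×0.6000/85) = 0.05314 and √(0.7897×0.2103/756) = 0.01482.
Because the samples are independent, SE_diff = √(0.05314² + 0.01482²) = 0.05517.
Using z* = 2.326 for 98%, ME = 2.326 × 0.05517 = 0.12833.
p̂₁ − p̂₂ = -0.3897; interval -0.3897 ± 0.12833 gives (-0.518, -0.261).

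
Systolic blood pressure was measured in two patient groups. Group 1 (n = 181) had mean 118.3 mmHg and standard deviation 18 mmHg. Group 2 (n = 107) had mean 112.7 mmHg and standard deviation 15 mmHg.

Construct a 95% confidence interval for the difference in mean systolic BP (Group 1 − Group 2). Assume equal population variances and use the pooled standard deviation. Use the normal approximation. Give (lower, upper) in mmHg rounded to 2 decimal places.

Pooled variance s_p² = [180·18² + 106·15²] / (181+107−2) = 287.3077, so s_p = 16.9502.
SE_diff = s_p·√(1/n₁ + 1/n₂) = 16.9502·√(1/181 + 1/107) = 2.0670.
z* = 1.960; margin = 1.960 × 2.0670 = 4.0513.
Difference = 118.3 − 112.7 = 5.6000.
5.6000 ± 4.0513 → (1.55, 9.65).

(1.55, 9.65)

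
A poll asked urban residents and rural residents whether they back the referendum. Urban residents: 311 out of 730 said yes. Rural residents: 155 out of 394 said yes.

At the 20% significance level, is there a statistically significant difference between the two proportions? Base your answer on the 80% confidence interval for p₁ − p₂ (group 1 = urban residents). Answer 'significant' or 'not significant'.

First, p̂₁ = 311/730 = 0.4260; p̂₂ = 155/394 = 0.3934.
The two standard errors are √(0.4260×0.5740/730) = 0.01830 and √(0.3934×0.6066/394) = 0.02461.
Because the samples are independent, SE_diff = √(0.01830² + 0.02461²) = 0.03067.
Using z* = 1.282 for 80%, ME = 1.282 × 0.03067 = 0.03932.
p̂₁ − p̂₂ = 0.0326; interval 0.0326 ± 0.03932 gives (-0.00672, 0.07192).
The interval (-0.00672, 0.07192) contains 0, so the difference is not significant.

not significant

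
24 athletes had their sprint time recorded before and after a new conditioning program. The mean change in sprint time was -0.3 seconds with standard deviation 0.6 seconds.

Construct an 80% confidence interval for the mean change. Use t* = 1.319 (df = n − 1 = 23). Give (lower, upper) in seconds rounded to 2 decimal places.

(-0.46, -0.14)

This is a matched-pairs design, so SE = s_d/√n = 0.6/√24 = 0.1225.
Margin = 1.319 × 0.1225 = 0.1616; the interval is -0.3 ± 0.1616 = (-0.46, -0.14).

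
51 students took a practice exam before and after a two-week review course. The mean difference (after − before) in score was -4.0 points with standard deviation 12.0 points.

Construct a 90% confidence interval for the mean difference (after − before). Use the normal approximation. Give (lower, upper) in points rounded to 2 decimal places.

(-6.76, -1.24)

Paired design: SE = s_d/√n = 12.0/√51 = 1.6803.
z* = 1.645; margin of error = 1.645 × 1.6803 = 2.7641.
-4.0 ± 2.7641 → (-6.76, -1.24).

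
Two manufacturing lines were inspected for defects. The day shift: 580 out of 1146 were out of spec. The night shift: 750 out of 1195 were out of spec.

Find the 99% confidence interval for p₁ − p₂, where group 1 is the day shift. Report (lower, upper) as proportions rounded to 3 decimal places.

Sample proportions: 580/1146 = 0.5061, 750/1195 = 0.6276.
Each SE is √(p̂(1−p̂)/n): √(0.5061·0.4939/1146) = 0.01477 and √(0.6276·0.3724/1195) = 0.01398.
SE(p̂₁ − p̂₂) = √(SE₁² + SE₂²) = √(0.0002181529 + 0.0001954404) = 0.02034, since the two samples are independent.
At 99% confidence z* = 2.576; margin = 2.576 × 0.02034 = 0.05240.
The difference is 0.5061 − 0.6276 = -0.1215, so the interval is -0.1215 ± 0.05240 = (-0.174, -0.069).

(-0.174, -0.069)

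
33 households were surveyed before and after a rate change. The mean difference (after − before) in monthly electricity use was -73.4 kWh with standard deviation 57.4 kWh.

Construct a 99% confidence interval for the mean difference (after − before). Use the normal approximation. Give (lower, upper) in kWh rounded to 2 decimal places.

Paired design: SE = s_d/√n = 57.4/√33 = 9.9921.
z* = 2.576; margin of error = 2.576 × 9.9921 = 25.7396.
-73.4 ± 25.7396 → (-99.14, -47.66).

(-99.14, -47.66)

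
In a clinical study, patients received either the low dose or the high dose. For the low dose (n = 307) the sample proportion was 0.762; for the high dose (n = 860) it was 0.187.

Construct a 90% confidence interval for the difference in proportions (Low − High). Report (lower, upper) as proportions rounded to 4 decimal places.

The two standard errors are √(0.7620×0.2380/307) = 0.02431 and √(0.1870×0.8130/860) = 0.01330.
Because the samples are independent, SE_diff = √(0.02431² + 0.01330²) = 0.02771.
Using z* = 1.645 for 90%, ME = 1.645 × 0.02771 = 0.04558.
p̂₁ − p̂₂ = 0.5750; interval 0.5750 ± 0.04558 gives (0.5294, 0.6206).

(0.5294, 0.6206)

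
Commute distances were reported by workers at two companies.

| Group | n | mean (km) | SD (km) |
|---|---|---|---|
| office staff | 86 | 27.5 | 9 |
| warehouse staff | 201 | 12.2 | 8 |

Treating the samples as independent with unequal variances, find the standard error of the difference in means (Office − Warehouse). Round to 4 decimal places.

1.1226

Per-group SEs: s₁/√n₁ = 9/√86 = 0.9705, s₂/√n₂ = 8/√201 = 0.5643.
Unpooled SE of the difference: √(0.94187025 + 0.31843449) = 1.1226.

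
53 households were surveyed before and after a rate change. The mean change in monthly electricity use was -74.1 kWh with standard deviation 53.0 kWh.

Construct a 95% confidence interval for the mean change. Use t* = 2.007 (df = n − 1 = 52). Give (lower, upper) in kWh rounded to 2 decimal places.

(-88.71, -59.49)

This is a matched-pairs design, so SE = s_d/√n = 53.0/√53 = 7.2801.
Margin = 2.007 × 7.2801 = 14.6112; the interval is -74.1 ± 14.6112 = (-88.71, -59.49).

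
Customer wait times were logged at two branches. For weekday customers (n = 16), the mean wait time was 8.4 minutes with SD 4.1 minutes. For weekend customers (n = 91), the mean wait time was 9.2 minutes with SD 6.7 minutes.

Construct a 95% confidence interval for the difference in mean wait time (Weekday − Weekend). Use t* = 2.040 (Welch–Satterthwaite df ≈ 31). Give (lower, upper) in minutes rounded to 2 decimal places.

(-3.33, 1.73)

Per-group SEs: s₁/√n₁ = 4.1/√16 = 1.0250, s₂/√n₂ = 6.7/√91 = 0.7024.
Unpooled SE of the difference: √(1.050625 + 0.49336576) = 1.2426.
Margin of error = t* · SE = 2.040 × 1.2426 = 2.5349.
x̄₁ − x̄₂ = 8.4 − 9.2 = -0.8000.
CI: -0.8000 ± 2.5349 = (-3.33, 1.73).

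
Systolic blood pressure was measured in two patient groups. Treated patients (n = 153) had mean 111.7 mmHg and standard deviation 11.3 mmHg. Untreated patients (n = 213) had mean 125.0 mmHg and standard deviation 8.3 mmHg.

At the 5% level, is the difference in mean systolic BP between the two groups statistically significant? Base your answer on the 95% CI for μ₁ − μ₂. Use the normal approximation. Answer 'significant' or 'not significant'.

Standard errors of each mean: 11.3/√153 = 0.9136 and 8.3/√213 = 0.5687.
SE(x̄₁ − x̄₂) = √(0.9136² + 0.5687²) = 1.0761 for independent samples with unequal variances.
With z* = 1.960, the margin is 1.960 × 1.0761 = 2.1092.
x̄₁ − x̄₂ = 111.7 − 125.0 = -13.3000; the interval is -13.3000 ± 2.1092 = (-15.4092, -11.1908).
The interval (-15.4092, -11.1908) does not contain 0, so the difference is significant.

significant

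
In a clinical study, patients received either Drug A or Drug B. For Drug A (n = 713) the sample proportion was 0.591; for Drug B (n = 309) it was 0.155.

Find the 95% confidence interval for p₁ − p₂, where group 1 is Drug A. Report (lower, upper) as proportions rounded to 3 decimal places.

(0.382, 0.490)

SE₁ = √(p̂₁(1−p̂₁)/n₁) = √(0.5910·0.4090/713) = 0.01841; SE₂ = √(0.1550·0.8450/309) = 0.02059.
Independent samples: SE of the difference = √(SE₁² + SE₂²) = √(0.0003389281 + 0.0004239481) = 0.02762.
z* for 95% confidence is 1.960, so the margin of error is 1.960 × 0.02762 = 0.05414.
Point estimate p̂₁ − p̂₂ = 0.5910 − 0.1550 = 0.4360.
0.4360 ± 0.05414 → (0.382, 0.490).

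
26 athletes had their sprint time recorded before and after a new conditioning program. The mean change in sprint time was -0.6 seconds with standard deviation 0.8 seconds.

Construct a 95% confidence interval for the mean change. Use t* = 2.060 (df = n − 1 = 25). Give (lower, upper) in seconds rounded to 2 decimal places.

(-0.92, -0.28)

Paired design: SE = s_d/√n = 0.8/√26 = 0.1569.
t* = 2.060; margin of error = 2.060 × 0.1569 = 0.3232.
-0.6 ± 0.3232 → (-0.92, -0.28).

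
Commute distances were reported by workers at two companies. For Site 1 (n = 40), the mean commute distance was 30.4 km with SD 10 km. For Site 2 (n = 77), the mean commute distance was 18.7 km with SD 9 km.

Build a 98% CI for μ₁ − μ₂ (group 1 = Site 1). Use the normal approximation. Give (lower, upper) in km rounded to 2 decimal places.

(7.32, 16.08)

Standard errors of each mean: 10/√40 = 1.5811 and 9/√77 = 1.0256.
SE(x̄₁ − x̄₂) = √(1.5811² + 1.0256²) = 1.8846 for independent samples with unequal variances.
With z* = 2.326, the margin is 2.326 × 1.8846 = 4.3836.
x̄₁ − x̄₂ = 30.4 − 18.7 = 11.7000; the interval is 11.7000 ± 4.3836 = (7.32, 16.08).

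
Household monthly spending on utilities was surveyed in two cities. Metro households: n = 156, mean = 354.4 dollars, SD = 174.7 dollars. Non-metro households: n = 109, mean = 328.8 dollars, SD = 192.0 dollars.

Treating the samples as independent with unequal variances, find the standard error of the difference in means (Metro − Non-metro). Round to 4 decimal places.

23.1051

SE₁ = s₁/√n₁ = 174.7/√156 = 13.9872; SE₂ = 192.0/√109 = 18.3903.
Independent samples, unequal variances: SE_diff = √(SE₁² + SE₂²) = √(195.64176384 + 338.20313409) = 23.1051.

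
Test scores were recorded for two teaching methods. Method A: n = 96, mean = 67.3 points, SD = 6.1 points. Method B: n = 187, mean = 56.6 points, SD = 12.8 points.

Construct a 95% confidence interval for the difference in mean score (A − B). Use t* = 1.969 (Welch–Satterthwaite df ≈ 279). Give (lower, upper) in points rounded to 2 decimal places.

(8.49, 12.91)

Per-group SEs: s₁/√n₁ = 6.1/√96 = 0.6226, s₂/√n₂ = 12.8/√187 = 0.9360.
Unpooled SE of the difference: √(0.38763076 + 0.876096) = 1.1242.
Margin of error = t* · SE = 1.969 × 1.1242 = 2.2135.
x̄₁ − x̄₂ = 67.3 − 56.6 = 10.7000.
CI: 10.7000 ± 2.2135 = (8.49, 12.91).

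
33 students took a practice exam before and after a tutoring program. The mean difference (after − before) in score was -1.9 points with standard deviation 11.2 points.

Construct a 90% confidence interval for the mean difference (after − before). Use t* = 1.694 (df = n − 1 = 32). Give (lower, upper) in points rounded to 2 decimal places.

(-5.20, 1.40)

Paired design: SE = s_d/√n = 11.2/√33 = 1.9497.
t* = 1.694; margin of error = 1.694 × 1.9497 = 3.3028.
-1.9 ± 3.3028 → (-5.20, 1.40).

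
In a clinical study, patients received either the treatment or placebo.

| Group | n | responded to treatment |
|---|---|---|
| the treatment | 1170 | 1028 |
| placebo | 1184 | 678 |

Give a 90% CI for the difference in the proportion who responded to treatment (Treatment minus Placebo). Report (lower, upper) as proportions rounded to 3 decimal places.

Sample proportions: 1028/1170 = 0.8786, 678/1184 = 0.5726.
Each SE is √(p̂(1−p̂)/n): √(0.8786·0.1214/1170) = 0.00955 and √(0.5726·0.4274/1184) = 0.01438.
SE(p̂₁ − p̂₂) = √(SE₁² + SE₂²) = √(0.0000912025 + 0.0002067844) = 0.01726, since the two samples are independent.
At 90% confidence z* = 1.645; margin = 1.645 × 0.01726 = 0.02839.
The difference is 0.8786 − 0.5726 = 0.3060, so the interval is 0.3060 ± 0.02839 = (0.278, 0.334).

(0.278, 0.334)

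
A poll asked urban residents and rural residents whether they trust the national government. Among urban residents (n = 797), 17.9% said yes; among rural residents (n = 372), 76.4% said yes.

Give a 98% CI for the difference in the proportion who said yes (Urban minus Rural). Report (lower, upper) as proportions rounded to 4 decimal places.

(-0.6452, -0.5248)

Each SE is √(p̂(1−p̂)/n): √(0.1790·0.8210/797) = 0.01358 and √(0.7640·0.2360/372) = 0.02202.
SE(p̂₁ − p̂₂) = √(SE₁² + SE₂²) = √(0.0001844164 + 0.0004848804) = 0.02587, since the two samples are independent.
At 98% confidence z* = 2.326; margin = 2.326 × 0.02587 = 0.06017.
The difference is 0.1790 − 0.7640 = -0.5850, so the interval is -0.5850 ± 0.06017 = (-0.6452, -0.5248).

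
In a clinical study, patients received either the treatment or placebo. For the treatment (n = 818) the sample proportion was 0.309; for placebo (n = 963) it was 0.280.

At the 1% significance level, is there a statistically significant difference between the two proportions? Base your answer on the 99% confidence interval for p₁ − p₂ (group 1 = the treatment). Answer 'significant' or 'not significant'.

Each SE is √(p̂(1−p̂)/n): √(0.3090·0.6910/818) = 0.01616 and √(0.2800·0.7200/963) = 0.01447.
SE(p̂₁ − p̂₂) = √(SE₁² + SE₂²) = √(0.0002611456 + 0.0002093809) = 0.02169, since the two samples are independent.
At 99% confidence z* = 2.576; margin = 2.576 × 0.02169 = 0.05587.
The difference is 0.3090 − 0.2800 = 0.0290, so the interval is 0.0290 ± 0.05587 = (-0.02687, 0.08487).
The interval (-0.02687, 0.08487) contains 0, so the difference is not significant.

not significant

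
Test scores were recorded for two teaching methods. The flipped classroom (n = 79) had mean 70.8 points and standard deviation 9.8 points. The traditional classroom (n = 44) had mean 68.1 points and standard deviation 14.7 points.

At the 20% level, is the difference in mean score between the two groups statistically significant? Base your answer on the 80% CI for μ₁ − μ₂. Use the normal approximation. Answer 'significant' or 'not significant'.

not significant

Per-group SEs: s₁/√n₁ = 9.8/√79 = 1.1026, s₂/√n₂ = 14.7/√44 = 2.2161.
Unpooled SE of the difference: √(1.21572676 + 4.91109921) = 2.4752.
Margin of error = z* · SE = 1.282 × 2.4752 = 3.1732.
x̄₁ − x̄₂ = 70.8 − 68.1 = 2.7000.
CI: 2.7000 ± 3.1732 = (-0.4732, 5.8732).
The interval (-0.4732, 5.8732) contains 0, so the difference is not significant.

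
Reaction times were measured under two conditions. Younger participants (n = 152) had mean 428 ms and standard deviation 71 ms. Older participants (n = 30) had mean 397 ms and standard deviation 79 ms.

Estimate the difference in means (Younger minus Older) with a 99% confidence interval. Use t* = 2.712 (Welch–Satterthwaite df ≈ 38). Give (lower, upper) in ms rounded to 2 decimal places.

(-11.12, 73.12)

Standard errors of each mean: 71/√152 = 5.7589 and 79/√30 = 14.4234.
SE(x̄₁ − x̄₂) = √(5.7589² + 14.4234²) = 15.5306 for independent samples with unequal variances.
With t* = 2.712, the margin is 2.712 × 15.5306 = 42.1190.
x̄₁ − x̄₂ = 428 − 397 = 31.0000; the interval is 31.0000 ± 42.1190 = (-11.12, 73.12).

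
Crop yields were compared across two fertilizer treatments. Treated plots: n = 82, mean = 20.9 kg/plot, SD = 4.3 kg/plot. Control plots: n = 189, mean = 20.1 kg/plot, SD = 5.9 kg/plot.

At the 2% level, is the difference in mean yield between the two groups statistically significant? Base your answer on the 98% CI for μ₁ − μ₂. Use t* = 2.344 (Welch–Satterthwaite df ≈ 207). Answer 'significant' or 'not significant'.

Per-group SEs: s₁/√n₁ = 4.3/√82 = 0.4749, s₂/√n₂ = 5.9/√189 = 0.4292.
Unpooled SE of the difference: √(0.22553001 + 0.18421264) = 0.6401.
Margin of error = t* · SE = 2.344 × 0.6401 = 1.5004.
x̄₁ − x̄₂ = 20.9 − 20.1 = 0.8000.
CI: 0.8000 ± 1.5004 = (-0.7004, 2.3004).
The interval (-0.7004, 2.3004) contains 0, so the difference is not significant.

not significant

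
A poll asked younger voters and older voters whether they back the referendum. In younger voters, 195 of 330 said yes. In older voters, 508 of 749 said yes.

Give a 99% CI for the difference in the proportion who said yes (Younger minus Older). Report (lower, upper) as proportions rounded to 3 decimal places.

(-0.170, -0.005)

Sample proportions: 195/330 = 0.5909, 508/749 = 0.6782.
Each SE is √(p̂(1−p̂)/n): √(0.5909·0.4091/330) = 0.02707 and √(0.6782·0.3218/749) = 0.01707.
SE(p̂₁ − p̂₂) = √(SE₁² + SE₂²) = √(0.0007327849 + 0.0002913849) = 0.03200, since the two samples are independent.
At 99% confidence z* = 2.576; margin = 2.576 × 0.03200 = 0.08243.
The difference is 0.5909 − 0.6782 = -0.0873, so the interval is -0.0873 ± 0.08243 = (-0.170, -0.005).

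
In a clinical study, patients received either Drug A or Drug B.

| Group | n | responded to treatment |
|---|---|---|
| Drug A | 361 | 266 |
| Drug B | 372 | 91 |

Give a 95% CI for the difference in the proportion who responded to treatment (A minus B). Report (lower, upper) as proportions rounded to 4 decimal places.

p̂₁ = 266/361 = 0.7368 and p̂₂ = 91/372 = 0.2446.
SE₁ = √(p̂₁(1−p̂₁)/n₁) = √(0.7368·0.2632/361) = 0.02318; SE₂ = √(0.2446·0.7554/372) = 0.02229.
Independent samples: SE of the difference = √(SE₁² + SE₂²) = √(0.0005373124 + 0.0004968441) = 0.03216.
z* for 95% confidence is 1.960, so the margin of error is 1.960 × 0.03216 = 0.06303.
Point estimate p̂₁ − p̂₂ = 0.7368 − 0.2446 = 0.4922.
0.4922 ± 0.06303 → (0.4292, 0.5552).

(0.4292, 0.5552)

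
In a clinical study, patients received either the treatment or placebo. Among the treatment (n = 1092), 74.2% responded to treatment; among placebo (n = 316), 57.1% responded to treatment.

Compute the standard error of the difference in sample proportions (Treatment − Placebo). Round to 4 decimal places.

SE₁ = √(p̂₁(1−p̂₁)/n₁) = √(0.7420·0.2580/1092) = 0.01324; SE₂ = √(0.5710·0.4290/316) = 0.02784.
Independent samples: SE of the difference = √(SE₁² + SE₂²) = √(0.0001752976 + 0.0007750656) = 0.03083.

0.0308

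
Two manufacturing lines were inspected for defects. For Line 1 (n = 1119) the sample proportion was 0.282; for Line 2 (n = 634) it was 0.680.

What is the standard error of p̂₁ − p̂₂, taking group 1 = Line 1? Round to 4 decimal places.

The two standard errors are √(0.2820×0.7180/1119) = 0.01345 and √(0.6800×0.3200/634) = 0.01853.
Because the samples are independent, SE_diff = √(0.01345² + 0.01853²) = 0.02290.

0.0229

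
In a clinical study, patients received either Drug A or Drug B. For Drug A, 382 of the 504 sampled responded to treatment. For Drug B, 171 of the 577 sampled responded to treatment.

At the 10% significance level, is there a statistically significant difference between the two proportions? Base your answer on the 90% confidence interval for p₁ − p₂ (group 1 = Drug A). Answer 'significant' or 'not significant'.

significant

First, p̂₁ = 382/504 = 0.7579; p̂₂ = 171/577 = 0.2964.
The two standard errors are √(0.7579×0.2421/504) = 0.01908 and √(0.2964×0.7036/577) = 0.01901.
Because the samples are independent, SE_diff = √(0.01908² + 0.01901²) = 0.02693.
Using z* = 1.645 for 90%, ME = 1.645 × 0.02693 = 0.04430.
p̂₁ − p̂₂ = 0.4615; interval 0.4615 ± 0.04430 gives (0.41720, 0.50580).
The interval (0.41720, 0.50580) does not contain 0, so the difference is significant.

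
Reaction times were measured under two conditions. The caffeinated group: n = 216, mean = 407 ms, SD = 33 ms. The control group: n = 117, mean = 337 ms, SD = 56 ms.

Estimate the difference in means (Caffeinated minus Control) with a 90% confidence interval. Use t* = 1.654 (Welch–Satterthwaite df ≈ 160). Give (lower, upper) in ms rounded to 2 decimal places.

(60.67, 79.33)

Standard errors of each mean: 33/√216 = 2.2454 and 56/√117 = 5.1772.
SE(x̄₁ − x̄₂) = √(2.2454² + 5.1772²) = 5.6432 for independent samples with unequal variances.
With t* = 1.654, the margin is 1.654 × 5.6432 = 9.3339.
x̄₁ − x̄₂ = 407 − 337 = 70.0000; the interval is 70.0000 ± 9.3339 = (60.67, 79.33).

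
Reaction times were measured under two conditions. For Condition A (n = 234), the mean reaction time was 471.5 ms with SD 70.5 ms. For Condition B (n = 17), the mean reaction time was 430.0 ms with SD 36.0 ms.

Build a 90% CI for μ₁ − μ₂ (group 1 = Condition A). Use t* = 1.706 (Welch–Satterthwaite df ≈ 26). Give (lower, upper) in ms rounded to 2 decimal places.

Standard errors of each mean: 70.5/√234 = 4.6087 and 36.0/√17 = 8.7313.
SE(x̄₁ − x̄₂) = √(4.6087² + 8.7313²) = 9.8730 for independent samples with unequal variances.
With t* = 1.706, the margin is 1.706 × 9.8730 = 16.8433.
x̄₁ − x̄₂ = 471.5 − 430.0 = 41.5000; the interval is 41.5000 ± 16.8433 = (24.66, 58.34).

(24.66, 58.34)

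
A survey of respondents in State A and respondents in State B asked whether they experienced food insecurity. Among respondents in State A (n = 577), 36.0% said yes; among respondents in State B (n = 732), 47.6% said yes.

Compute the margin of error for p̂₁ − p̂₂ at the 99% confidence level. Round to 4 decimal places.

Each SE is √(p̂(1−p̂)/n): √(0.3600·0.6400/577) = 0.01998 and √(0.4760·0.5240/732) = 0.01846.
SE(p̂₁ − p̂₂) = √(SE₁² + SE₂²) = √(0.0003992004 + 0.0003407716) = 0.02720, since the two samples are independent.
At 99% confidence z* = 2.576; margin = 2.576 × 0.02720 = 0.07007.

0.0701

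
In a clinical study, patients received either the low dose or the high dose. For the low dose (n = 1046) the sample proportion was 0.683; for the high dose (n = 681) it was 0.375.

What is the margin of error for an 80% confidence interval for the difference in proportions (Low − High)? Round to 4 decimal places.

0.0301

Each SE is √(p̂(1−p̂)/n): √(0.6830·0.3170/1046) = 0.01439 and √(0.3750·0.6250/681) = 0.01855.
SE(p̂₁ − p̂₂) = √(SE₁² + SE₂²) = √(0.0002070721 + 0.0003441025) = 0.02348, since the two samples are independent.
At 80% confidence z* = 1.282; margin = 1.282 × 0.02348 = 0.03010.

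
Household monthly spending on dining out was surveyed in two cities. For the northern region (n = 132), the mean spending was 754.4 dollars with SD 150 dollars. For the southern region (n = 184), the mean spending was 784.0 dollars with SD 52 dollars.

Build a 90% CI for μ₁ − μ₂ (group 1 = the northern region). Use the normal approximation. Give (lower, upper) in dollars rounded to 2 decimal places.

(-51.98, -7.22)

Per-group SEs: s₁/√n₁ = 150/√132 = 13.0558, s₂/√n₂ = 52/√184 = 3.8335.
Unpooled SE of the difference: √(170.45391364 + 14.69572225) = 13.6070.
Margin of error = z* · SE = 1.645 × 13.6070 = 22.3835.
x̄₁ − x̄₂ = 754.4 − 784.0 = -29.6000.
CI: -29.6000 ± 22.3835 = (-51.98, -7.22).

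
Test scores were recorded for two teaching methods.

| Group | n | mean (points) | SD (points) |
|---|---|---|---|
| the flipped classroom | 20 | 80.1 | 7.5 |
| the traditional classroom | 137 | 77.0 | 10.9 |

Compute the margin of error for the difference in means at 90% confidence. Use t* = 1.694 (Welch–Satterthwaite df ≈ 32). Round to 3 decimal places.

Standard errors of each mean: 7.5/√20 = 1.6771 and 10.9/√137 = 0.9312.
SE(x̄₁ − x̄₂) = √(1.6771² + 0.9312²) = 1.9183 for independent samples with unequal variances.
With t* = 1.694, the margin is 1.694 × 1.9183 = 3.2496.

3.250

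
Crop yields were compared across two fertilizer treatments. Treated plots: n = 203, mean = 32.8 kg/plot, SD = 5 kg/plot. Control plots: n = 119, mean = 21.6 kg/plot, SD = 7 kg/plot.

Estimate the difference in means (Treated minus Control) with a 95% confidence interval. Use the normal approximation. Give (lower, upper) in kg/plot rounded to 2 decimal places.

(9.77, 12.63)

Standard errors of each mean: 5/√203 = 0.3509 and 7/√119 = 0.6417.
SE(x̄₁ − x̄₂) = √(0.3509² + 0.6417²) = 0.7314 for independent samples with unequal variances.
With z* = 1.960, the margin is 1.960 × 0.7314 = 1.4335.
x̄₁ − x̄₂ = 32.8 − 21.6 = 11.2000; the interval is 11.2000 ± 1.4335 = (9.77, 12.63).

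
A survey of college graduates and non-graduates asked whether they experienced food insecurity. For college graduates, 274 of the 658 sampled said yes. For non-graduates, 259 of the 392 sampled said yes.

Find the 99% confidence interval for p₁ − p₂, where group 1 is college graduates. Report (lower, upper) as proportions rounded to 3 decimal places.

(-0.323, -0.165)

First, p̂₁ = 274/658 = 0.4164; p̂₂ = 259/392 = 0.6607.
The two standard errors are √(0.4164×0.5836/658) = 0.01922 and √(0.6607×0.3393/392) = 0.02391.
Because the samples are independent, SE_diff = √(0.01922² + 0.02391²) = 0.03068.
Using z* = 2.576 for 99%, ME = 2.576 × 0.03068 = 0.07903.
p̂₁ − p̂₂ = -0.2443; interval -0.2443 ± 0.07903 gives (-0.323, -0.165).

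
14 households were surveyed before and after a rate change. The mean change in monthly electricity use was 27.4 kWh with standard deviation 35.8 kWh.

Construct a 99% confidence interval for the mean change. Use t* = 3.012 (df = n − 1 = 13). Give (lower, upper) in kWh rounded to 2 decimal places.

(-1.42, 56.22)

Paired design: SE = s_d/√n = 35.8/√14 = 9.5680.
t* = 3.012; margin of error = 3.012 × 9.5680 = 28.8188.
27.4 ± 28.8188 → (-1.42, 56.22).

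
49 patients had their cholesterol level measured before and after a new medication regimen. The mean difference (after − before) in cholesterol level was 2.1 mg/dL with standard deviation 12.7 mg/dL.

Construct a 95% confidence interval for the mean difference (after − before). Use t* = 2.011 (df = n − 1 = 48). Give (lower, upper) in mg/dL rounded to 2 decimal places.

Paired design: SE = s_d/√n = 12.7/√49 = 1.8143.
t* = 2.011; margin of error = 2.011 × 1.8143 = 3.6486.
2.1 ± 3.6486 → (-1.55, 5.75).

(-1.55, 5.75)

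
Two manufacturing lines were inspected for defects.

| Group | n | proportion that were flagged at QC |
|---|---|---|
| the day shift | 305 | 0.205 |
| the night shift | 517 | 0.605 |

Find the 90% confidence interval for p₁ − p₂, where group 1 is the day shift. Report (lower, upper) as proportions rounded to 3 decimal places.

SE₁ = √(p̂₁(1−p̂₁)/n₁) = √(0.2050·0.7950/305) = 0.02312; SE₂ = √(0.6050·0.3950/517) = 0.02150.
Independent samples: SE of the difference = √(SE₁² + SE₂²) = √(0.0005345344 + 0.00046225) = 0.03157.
z* for 90% confidence is 1.645, so the margin of error is 1.645 × 0.03157 = 0.05193.
Point estimate p̂₁ − p̂₂ = 0.2050 − 0.6050 = -0.4000.
-0.4000 ± 0.05193 → (-0.452, -0.348).

(-0.452, -0.348)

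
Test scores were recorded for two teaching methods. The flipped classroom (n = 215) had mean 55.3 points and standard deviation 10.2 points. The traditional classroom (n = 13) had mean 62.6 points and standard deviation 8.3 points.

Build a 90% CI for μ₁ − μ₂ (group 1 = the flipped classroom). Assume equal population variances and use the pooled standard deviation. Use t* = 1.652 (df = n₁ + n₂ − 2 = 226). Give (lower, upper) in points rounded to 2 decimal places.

(-12.07, -2.53)

Pooled variance s_p² = [214·10.2² + 12·8.3²] / (215+13−2) = 102.1736, so s_p = 10.1081.
SE_diff = s_p·√(1/n₁ + 1/n₂) = 10.1081·√(1/215 + 1/13) = 2.8870.
t* = 1.652; margin = 1.652 × 2.8870 = 4.7693.
Difference = 55.3 − 62.6 = -7.3000.
-7.3000 ± 4.7693 → (-12.07, -2.53).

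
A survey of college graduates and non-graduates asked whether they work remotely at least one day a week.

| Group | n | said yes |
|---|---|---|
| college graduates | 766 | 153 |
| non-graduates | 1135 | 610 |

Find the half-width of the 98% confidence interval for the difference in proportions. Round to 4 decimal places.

First, p̂₁ = 153/766 = 0.1997; p̂₂ = 610/1135 = 0.5374.
The two standard errors are √(0.1997×0.8003/766) = 0.01444 and √(0.5374×0.4626/1135) = 0.01480.
Because the samples are independent, SE_diff = √(0.01444² + 0.01480²) = 0.02068.
Using z* = 2.326 for 98%, ME = 2.326 × 0.02068 = 0.04810.

0.0481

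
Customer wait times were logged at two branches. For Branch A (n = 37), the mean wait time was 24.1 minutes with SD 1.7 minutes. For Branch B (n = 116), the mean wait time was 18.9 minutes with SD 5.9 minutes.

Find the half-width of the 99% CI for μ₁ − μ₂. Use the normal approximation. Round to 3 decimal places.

1.584

Per-group SEs: s₁/√n₁ = 1.7/√37 = 0.2795, s₂/√n₂ = 5.9/√116 = 0.5478.
Unpooled SE of the difference: √(0.07812025 + 0.30008484) = 0.6150.
Margin of error = z* · SE = 2.576 × 0.6150 = 1.5842.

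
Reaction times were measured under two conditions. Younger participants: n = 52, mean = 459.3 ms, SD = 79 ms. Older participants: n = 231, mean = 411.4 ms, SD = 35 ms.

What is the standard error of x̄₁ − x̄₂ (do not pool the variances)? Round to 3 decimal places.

11.195

Per-group SEs: s₁/√n₁ = 79/√52 = 10.9553, s₂/√n₂ = 35/√231 = 2.3028.
Unpooled SE of the difference: √(120.01859809 + 5.30288784) = 11.1947.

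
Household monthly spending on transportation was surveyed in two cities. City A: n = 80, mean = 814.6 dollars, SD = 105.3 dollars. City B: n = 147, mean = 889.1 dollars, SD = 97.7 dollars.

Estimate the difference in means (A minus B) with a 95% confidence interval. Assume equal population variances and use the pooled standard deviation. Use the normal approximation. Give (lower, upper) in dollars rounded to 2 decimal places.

s_p = √[((n₁−1)s₁² + (n₂−1)s₂²)/(n₁+n₂−2)] = √[(79·105.3² + 146·97.7²)/225] = 100.4340.
SE = 100.4340·√(1/80 + 1/147) = 13.9537.
With z* = 1.960, margin = 1.960 × 13.9537 = 27.3493.
x̄₁ − x̄₂ = 814.6 − 889.1 = -74.5000; interval -74.5000 ± 27.3493 = (-101.85, -47.15).

(-101.85, -47.15)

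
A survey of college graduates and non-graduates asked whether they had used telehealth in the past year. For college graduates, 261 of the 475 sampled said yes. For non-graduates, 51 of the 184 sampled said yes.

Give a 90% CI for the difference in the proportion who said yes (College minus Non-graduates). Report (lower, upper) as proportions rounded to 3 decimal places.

Sample proportions: 261/475 = 0.5495, 51/184 = 0.2772.
Each SE is √(p̂(1−p̂)/n): √(0.5495·0.4505/475) = 0.02283 and √(0.2772·0.7228/184) = 0.03300.
SE(p̂₁ − p̂₂) = √(SE₁² + SE₂²) = √(0.0005212089 + 0.001089) = 0.04013, since the two samples are independent.
At 90% confidence z* = 1.645; margin = 1.645 × 0.04013 = 0.06601.
The difference is 0.5495 − 0.2772 = 0.2723, so the interval is 0.2723 ± 0.06601 = (0.206, 0.338).

(0.206, 0.338)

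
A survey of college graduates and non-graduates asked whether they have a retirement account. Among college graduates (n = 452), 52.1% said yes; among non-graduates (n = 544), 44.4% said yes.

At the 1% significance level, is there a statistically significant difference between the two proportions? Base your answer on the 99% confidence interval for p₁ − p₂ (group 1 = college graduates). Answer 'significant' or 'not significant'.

The two standard errors are √(0.5210×0.4790/452) = 0.02350 and √(0.4440×0.5560/544) = 0.02130.
Because the samples are independent, SE_diff = √(0.02350² + 0.02130²) = 0.03172.
Using z* = 2.576 for 99%, ME = 2.576 × 0.03172 = 0.08171.
p̂₁ − p̂₂ = 0.0770; interval 0.0770 ± 0.08171 gives (-0.00471, 0.15871).
The interval (-0.00471, 0.15871) contains 0, so the difference is not significant.

not significant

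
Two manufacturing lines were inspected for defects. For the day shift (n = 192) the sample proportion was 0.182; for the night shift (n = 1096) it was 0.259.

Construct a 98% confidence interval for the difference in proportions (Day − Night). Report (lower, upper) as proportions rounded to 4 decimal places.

(-0.1487, -0.0053)

SE₁ = √(p̂₁(1−p̂₁)/n₁) = √(0.1820·0.8180/192) = 0.02785; SE₂ = √(0.2590·0.7410/1096) = 0.01323.
Independent samples: SE of the difference = √(SE₁² + SE₂²) = √(0.0007756225 + 0.0001750329) = 0.03083.
z* for 98% confidence is 2.326, so the margin of error is 2.326 × 0.03083 = 0.07171.
Point estimate p̂₁ − p̂₂ = 0.1820 − 0.2590 = -0.0770.
-0.0770 ± 0.07171 → (-0.1487, -0.0053).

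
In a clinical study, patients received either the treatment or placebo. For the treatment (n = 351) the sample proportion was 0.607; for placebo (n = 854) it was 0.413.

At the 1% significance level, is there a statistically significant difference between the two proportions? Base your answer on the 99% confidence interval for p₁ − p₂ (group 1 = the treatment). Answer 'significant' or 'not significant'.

significant

SE₁ = √(p̂₁(1−p̂₁)/n₁) = √(0.6070·0.3930/351) = 0.02607; SE₂ = √(0.4130·0.5870/854) = 0.01685.
Independent samples: SE of the difference = √(SE₁² + SE₂²) = √(0.0006796449 + 0.0002839225) = 0.03104.
z* for 99% confidence is 2.576, so the margin of error is 2.576 × 0.03104 = 0.07996.
Point estimate p̂₁ − p̂₂ = 0.6070 − 0.4130 = 0.1940.
0.1940 ± 0.07996 → (0.11404, 0.27396).
The interval (0.11404, 0.27396) does not contain 0, so the difference is significant.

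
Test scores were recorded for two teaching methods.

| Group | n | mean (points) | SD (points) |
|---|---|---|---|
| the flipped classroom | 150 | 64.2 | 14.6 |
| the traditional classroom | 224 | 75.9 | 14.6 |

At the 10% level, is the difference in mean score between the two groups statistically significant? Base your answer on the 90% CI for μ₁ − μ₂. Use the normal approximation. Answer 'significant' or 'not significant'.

significant

Standard errors of each mean: 14.6/√150 = 1.1921 and 14.6/√224 = 0.9755.
SE(x̄₁ − x̄₂) = √(1.1921² + 0.9755²) = 1.5404 for independent samples with unequal variances.
With z* = 1.645, the margin is 1.645 × 1.5404 = 2.5340.
x̄₁ − x̄₂ = 64.2 − 75.9 = -11.7000; the interval is -11.7000 ± 2.5340 = (-14.2340, -9.1660).
The interval (-14.2340, -9.1660) does not contain 0, so the difference is significant.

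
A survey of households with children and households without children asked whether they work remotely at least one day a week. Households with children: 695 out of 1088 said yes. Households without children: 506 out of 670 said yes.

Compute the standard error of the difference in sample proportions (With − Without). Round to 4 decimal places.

First, p̂₁ = 695/1088 = 0.6388; p̂₂ = 506/670 = 0.7552.
The two standard errors are √(0.6388×0.3612/1088) = 0.01456 and √(0.7552×0.2448/670) = 0.01661.
Because the samples are independent, SE_diff = √(0.01456² + 0.01661²) = 0.02209.

0.0221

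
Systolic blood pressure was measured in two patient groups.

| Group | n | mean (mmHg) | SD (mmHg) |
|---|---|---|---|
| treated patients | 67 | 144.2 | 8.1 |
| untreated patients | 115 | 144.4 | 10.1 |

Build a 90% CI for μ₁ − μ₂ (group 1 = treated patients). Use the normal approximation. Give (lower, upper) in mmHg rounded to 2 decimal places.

Per-group SEs: s₁/√n₁ = 8.1/√67 = 0.9896, s₂/√n₂ = 10.1/√115 = 0.9418.
Unpooled SE of the difference: √(0.97930816 + 0.88698724) = 1.3661.
Margin of error = z* · SE = 1.645 × 1.3661 = 2.2472.
x̄₁ − x̄₂ = 144.2 − 144.4 = -0.2000.
CI: -0.2000 ± 2.2472 = (-2.45, 2.05).

(-2.45, 2.05)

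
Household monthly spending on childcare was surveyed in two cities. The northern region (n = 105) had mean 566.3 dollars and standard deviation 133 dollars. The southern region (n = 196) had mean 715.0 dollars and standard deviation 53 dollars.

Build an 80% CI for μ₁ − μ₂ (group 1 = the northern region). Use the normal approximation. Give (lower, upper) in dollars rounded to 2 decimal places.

Per-group SEs: s₁/√n₁ = 133/√105 = 12.9795, s₂/√n₂ = 53/√196 = 3.7857.
Unpooled SE of the difference: √(168.46742025 + 14.33152449) = 13.5203.
Margin of error = z* · SE = 1.282 × 13.5203 = 17.3330.
x̄₁ − x̄₂ = 566.3 − 715.0 = -148.7000.
CI: -148.7000 ± 17.3330 = (-166.03, -131.37).

(-166.03, -131.37)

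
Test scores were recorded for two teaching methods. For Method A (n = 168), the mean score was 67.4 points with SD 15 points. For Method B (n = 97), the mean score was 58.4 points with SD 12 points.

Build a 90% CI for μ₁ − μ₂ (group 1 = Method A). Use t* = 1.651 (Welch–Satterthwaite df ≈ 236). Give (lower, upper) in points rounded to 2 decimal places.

Standard errors of each mean: 15/√168 = 1.1573 and 12/√97 = 1.2184.
SE(x̄₁ − x̄₂) = √(1.1573² + 1.2184²) = 1.6804 for independent samples with unequal variances.
With t* = 1.651, the margin is 1.651 × 1.6804 = 2.7743.
x̄₁ − x̄₂ = 67.4 − 58.4 = 9.0000; the interval is 9.0000 ± 2.7743 = (6.23, 11.77).

(6.23, 11.77)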